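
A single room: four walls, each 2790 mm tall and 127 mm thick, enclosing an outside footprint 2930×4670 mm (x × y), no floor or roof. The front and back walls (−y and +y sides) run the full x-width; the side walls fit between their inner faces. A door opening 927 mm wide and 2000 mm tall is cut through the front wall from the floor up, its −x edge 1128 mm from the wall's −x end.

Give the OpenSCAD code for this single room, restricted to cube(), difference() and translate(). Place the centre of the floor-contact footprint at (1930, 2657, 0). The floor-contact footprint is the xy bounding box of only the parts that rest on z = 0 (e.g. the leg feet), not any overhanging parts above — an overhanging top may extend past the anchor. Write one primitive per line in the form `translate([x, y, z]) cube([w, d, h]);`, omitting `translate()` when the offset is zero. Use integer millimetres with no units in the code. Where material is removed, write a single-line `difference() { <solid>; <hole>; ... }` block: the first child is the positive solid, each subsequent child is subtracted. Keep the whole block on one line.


difference() { translate([465, 322, 0]) cube([2930, 127, 2790]); translate([1593, 322, 0]) cube([927, 127, 2000]); }
translate([465, 4865, 0]) cube([2930, 127, 2790]);
translate([465, 449, 0]) cube([127, 4416, 2790]);
translate([3268, 449, 0]) cube([127, 4416, 2790]);


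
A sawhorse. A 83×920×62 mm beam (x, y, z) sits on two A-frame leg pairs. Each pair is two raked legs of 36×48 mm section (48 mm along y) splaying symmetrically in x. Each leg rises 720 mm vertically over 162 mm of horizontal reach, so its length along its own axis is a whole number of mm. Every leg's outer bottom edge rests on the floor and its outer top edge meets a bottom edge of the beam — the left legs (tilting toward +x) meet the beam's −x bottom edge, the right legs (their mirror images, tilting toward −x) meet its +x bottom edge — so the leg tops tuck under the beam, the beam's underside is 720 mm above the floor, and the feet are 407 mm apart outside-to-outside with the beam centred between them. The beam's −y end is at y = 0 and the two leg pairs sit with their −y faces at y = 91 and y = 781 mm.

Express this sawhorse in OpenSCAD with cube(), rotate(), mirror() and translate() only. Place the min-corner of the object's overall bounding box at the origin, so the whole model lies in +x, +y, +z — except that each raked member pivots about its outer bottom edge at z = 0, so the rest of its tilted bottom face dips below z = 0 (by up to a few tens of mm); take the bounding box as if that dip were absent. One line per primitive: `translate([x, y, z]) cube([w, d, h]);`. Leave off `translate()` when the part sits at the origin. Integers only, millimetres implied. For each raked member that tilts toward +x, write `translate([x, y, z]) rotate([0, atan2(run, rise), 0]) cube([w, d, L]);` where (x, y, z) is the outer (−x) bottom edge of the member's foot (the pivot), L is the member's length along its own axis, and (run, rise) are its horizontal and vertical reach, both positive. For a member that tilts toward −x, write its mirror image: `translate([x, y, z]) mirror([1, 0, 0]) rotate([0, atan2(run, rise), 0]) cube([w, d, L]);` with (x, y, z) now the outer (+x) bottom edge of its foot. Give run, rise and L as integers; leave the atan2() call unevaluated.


translate([162, 0, 720]) cube([83, 920, 62]);
translate([0, 91, 0]) rotate([0, atan2(162, 720), 0]) cube([36, 48, 738]);
translate([407, 91, 0]) mirror([1, 0, 0]) rotate([0, atan2(162, 720), 0]) cube([36, 48, 738]);
translate([0, 781, 0]) rotate([0, atan2(162, 720), 0]) cube([36, 48, 738]);
translate([407, 781, 0]) mirror([1, 0, 0]) rotate([0, atan2(162, 720), 0]) cube([36, 48, 738]);


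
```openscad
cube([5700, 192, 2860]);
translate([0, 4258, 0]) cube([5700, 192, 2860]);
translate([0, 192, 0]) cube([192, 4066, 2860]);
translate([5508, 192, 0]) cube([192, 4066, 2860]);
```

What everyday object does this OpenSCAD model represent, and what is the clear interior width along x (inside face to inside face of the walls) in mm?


A house (or room) frame. The interior width is 5316 mm.

Four 2860 mm walls enclosing a rectangle with no floor or roof — a room or house frame. Outside width is 5700 mm and wall thickness is 192 mm, so the interior width is 5700 − 2 × 192 = 5316 mm.


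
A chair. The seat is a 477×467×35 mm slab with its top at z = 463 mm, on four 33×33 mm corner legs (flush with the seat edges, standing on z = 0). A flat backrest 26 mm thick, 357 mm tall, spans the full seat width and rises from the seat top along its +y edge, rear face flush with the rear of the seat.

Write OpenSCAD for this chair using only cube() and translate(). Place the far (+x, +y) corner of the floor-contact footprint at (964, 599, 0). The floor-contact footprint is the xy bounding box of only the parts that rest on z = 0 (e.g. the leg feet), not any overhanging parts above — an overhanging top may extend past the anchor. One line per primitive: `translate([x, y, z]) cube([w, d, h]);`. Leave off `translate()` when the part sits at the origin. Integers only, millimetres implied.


translate([487, 132, 428]) cube([477, 467, 35]);
translate([487, 132, 0]) cube([33, 33, 428]);
translate([931, 132, 0]) cube([33, 33, 428]);
translate([487, 566, 0]) cube([33, 33, 428]);
translate([931, 566, 0]) cube([33, 33, 428]);
translate([487, 573, 463]) cube([477, 26, 357]);


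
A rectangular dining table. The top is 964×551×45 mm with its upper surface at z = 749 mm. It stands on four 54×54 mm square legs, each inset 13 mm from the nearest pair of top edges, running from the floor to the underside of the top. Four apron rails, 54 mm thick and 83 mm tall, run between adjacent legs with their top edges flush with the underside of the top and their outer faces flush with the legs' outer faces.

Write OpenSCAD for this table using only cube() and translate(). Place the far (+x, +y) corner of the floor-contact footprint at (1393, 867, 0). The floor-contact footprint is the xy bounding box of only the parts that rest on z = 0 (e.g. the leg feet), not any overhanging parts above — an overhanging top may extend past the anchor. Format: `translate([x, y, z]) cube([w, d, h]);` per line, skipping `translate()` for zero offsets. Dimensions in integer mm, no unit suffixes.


// leg_h = 749 - 45 = 704
// apron z = 704 - 83 = 621
translate([442, 329, 704]) cube([964, 551, 45]);
translate([455, 342, 0]) cube([54, 54, 704]);
translate([1339, 342, 0]) cube([54, 54, 704]);
translate([455, 813, 0]) cube([54, 54, 704]);
translate([1339, 813, 0]) cube([54, 54, 704]);
translate([509, 342, 621]) cube([830, 54, 83]);
translate([509, 813, 621]) cube([830, 54, 83]);
translate([455, 396, 621]) cube([54, 417, 83]);
translate([1339, 396, 621]) cube([54, 417, 83]);


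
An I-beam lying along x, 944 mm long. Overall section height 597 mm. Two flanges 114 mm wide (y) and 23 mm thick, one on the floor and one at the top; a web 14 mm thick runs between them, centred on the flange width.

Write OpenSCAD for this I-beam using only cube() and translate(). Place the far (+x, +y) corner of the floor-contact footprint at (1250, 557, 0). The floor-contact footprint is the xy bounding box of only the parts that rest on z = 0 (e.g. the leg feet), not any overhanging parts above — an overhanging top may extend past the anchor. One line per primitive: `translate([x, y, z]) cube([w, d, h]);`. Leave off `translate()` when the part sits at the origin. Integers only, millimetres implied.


translate([306, 443, 0]) cube([944, 114, 23]);
translate([306, 493, 23]) cube([944, 14, 551]);
translate([306, 443, 574]) cube([944, 114, 23]);


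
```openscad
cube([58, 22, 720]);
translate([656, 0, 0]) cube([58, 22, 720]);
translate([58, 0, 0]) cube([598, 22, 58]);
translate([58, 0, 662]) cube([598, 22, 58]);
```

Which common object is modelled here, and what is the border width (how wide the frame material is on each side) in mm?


A picture frame. The border width is 58 mm.

Four thin pieces enclosing a rectangular opening — a picture frame. The two full-height stiles are 720 mm tall; the top rail sits at z = 662 and is 58 mm tall, so the border above the opening is 720 − 662 = 58 mm, matching the stile x-width.


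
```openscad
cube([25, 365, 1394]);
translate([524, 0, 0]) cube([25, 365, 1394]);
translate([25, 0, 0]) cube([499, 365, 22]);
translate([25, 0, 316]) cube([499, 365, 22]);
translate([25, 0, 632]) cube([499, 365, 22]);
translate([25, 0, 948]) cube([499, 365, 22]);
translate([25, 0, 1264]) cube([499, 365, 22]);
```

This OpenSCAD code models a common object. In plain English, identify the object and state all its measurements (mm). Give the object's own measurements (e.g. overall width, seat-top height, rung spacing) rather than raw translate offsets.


An open bookshelf. Two side panels, each 25 mm thick, 365 mm deep and 1394 mm tall, stand 549 mm apart (outside-to-outside). Between them sit 5 shelves, each 22 mm thick and 365 mm deep, spanning the full gap between the sides. The bottom shelf rests on the floor (its underside at z = 0) and the clear gap between one shelf's top and the next shelf's underside is 294 mm.


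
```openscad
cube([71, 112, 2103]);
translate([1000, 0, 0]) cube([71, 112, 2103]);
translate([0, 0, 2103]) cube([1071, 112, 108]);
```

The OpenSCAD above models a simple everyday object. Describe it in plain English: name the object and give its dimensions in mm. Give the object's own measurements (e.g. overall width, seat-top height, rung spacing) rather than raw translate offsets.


A door frame. The clear opening is 929 mm wide and 2103 mm high. Two 71 mm wide jambs, 112 mm deep, stand either side of the opening from the floor to the top of the opening. A 108 mm thick head sits across the top of both jambs, spanning the full outside width of the frame.


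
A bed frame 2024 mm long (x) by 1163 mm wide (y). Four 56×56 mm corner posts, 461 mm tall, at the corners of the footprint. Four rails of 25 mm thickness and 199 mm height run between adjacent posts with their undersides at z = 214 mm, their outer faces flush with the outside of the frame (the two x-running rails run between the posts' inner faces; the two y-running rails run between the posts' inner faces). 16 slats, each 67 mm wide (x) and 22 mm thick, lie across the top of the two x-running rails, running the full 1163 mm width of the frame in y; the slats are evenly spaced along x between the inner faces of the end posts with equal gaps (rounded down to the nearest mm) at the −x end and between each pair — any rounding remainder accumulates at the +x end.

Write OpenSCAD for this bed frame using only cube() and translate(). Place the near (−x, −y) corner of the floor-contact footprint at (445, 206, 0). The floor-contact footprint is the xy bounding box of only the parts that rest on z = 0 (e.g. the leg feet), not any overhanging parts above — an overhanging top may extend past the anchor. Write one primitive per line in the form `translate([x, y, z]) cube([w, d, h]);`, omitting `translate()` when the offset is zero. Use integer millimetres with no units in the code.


translate([445, 206, 0]) cube([56, 56, 461]);
translate([445, 1313, 0]) cube([56, 56, 461]);
translate([2413, 206, 0]) cube([56, 56, 461]);
translate([2413, 1313, 0]) cube([56, 56, 461]);
translate([501, 206, 214]) cube([1912, 25, 199]);
translate([501, 1344, 214]) cube([1912, 25, 199]);
translate([445, 262, 214]) cube([25, 1051, 199]);
translate([2444, 262, 214]) cube([25, 1051, 199]);
translate([550, 206, 413]) cube([67, 1163, 22]);
translate([666, 206, 413]) cube([67, 1163, 22]);
translate([782, 206, 413]) cube([67, 1163, 22]);
translate([898, 206, 413]) cube([67, 1163, 22]);
translate([1014, 206, 413]) cube([67, 1163, 22]);
translate([1130, 206, 413]) cube([67, 1163, 22]);
translate([1246, 206, 413]) cube([67, 1163, 22]);
translate([1362, 206, 413]) cube([67, 1163, 22]);
translate([1478, 206, 413]) cube([67, 1163, 22]);
translate([1594, 206, 413]) cube([67, 1163, 22]);
translate([1710, 206, 413]) cube([67, 1163, 22]);
translate([1826, 206, 413]) cube([67, 1163, 22]);
translate([1942, 206, 413]) cube([67, 1163, 22]);
translate([2058, 206, 413]) cube([67, 1163, 22]);
translate([2174, 206, 413]) cube([67, 1163, 22]);
translate([2290, 206, 413]) cube([67, 1163, 22]);


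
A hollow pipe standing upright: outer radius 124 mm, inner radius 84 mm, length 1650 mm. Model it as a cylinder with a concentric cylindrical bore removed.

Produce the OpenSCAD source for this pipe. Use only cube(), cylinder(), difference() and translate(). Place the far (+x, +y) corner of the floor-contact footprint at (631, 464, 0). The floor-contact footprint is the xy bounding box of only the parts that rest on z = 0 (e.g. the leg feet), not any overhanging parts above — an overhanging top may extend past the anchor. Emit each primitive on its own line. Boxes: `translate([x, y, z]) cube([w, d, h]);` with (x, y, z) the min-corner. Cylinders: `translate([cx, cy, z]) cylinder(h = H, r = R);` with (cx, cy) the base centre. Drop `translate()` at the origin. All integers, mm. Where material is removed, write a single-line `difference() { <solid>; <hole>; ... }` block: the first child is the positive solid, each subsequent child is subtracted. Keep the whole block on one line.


difference() { translate([507, 340, 0]) cylinder(h = 1650, r = 124); translate([507, 340, 0]) cylinder(h = 1650, r = 84); }


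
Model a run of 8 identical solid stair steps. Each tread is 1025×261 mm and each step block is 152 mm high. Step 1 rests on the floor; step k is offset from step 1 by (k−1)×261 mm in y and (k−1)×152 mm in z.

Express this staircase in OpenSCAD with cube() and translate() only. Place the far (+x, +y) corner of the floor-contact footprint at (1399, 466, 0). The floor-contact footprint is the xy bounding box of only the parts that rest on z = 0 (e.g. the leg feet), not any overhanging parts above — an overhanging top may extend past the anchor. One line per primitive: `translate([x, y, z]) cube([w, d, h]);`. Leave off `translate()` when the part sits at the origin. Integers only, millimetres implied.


translate([374, 205, 0]) cube([1025, 261, 152]);
translate([374, 466, 152]) cube([1025, 261, 152]);
translate([374, 727, 304]) cube([1025, 261, 152]);
translate([374, 988, 456]) cube([1025, 261, 152]);
translate([374, 1249, 608]) cube([1025, 261, 152]);
translate([374, 1510, 760]) cube([1025, 261, 152]);
translate([374, 1771, 912]) cube([1025, 261, 152]);
translate([374, 2032, 1064]) cube([1025, 261, 152]);


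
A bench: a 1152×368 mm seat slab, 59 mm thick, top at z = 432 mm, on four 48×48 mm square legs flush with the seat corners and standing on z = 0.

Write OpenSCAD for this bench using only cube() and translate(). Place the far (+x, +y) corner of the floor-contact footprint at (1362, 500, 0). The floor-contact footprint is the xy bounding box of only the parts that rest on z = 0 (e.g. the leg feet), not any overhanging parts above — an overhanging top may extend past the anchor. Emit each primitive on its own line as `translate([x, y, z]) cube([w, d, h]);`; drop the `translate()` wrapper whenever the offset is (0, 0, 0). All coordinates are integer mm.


translate([210, 132, 373]) cube([1152, 368, 59]);
translate([210, 132, 0]) cube([48, 48, 373]);
translate([210, 452, 0]) cube([48, 48, 373]);
translate([1314, 132, 0]) cube([48, 48, 373]);
translate([1314, 452, 0]) cube([48, 48, 373]);


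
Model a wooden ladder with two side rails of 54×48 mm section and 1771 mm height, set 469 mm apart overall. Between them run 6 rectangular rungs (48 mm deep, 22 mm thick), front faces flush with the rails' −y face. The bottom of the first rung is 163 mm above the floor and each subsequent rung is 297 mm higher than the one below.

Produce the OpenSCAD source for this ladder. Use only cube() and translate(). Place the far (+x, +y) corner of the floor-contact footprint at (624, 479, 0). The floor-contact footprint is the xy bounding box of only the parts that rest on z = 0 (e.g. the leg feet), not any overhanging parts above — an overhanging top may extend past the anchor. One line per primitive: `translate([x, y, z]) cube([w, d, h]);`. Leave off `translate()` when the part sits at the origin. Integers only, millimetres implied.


// rung span = 469 - 2*54 = 361
// rung[k] z = 163 + k*297
translate([155, 431, 0]) cube([54, 48, 1771]);
translate([570, 431, 0]) cube([54, 48, 1771]);
translate([209, 431, 163]) cube([361, 48, 22]);
translate([209, 431, 460]) cube([361, 48, 22]);
translate([209, 431, 757]) cube([361, 48, 22]);
translate([209, 431, 1054]) cube([361, 48, 22]);
translate([209, 431, 1351]) cube([361, 48, 22]);
translate([209, 431, 1648]) cube([361, 48, 22]);


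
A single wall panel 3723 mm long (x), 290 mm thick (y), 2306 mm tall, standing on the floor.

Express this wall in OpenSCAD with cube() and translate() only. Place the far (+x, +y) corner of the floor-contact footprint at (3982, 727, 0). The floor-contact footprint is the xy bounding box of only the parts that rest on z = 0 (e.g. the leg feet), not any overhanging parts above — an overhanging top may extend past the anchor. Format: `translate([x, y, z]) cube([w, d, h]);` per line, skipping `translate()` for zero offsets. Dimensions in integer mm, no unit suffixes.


translate([259, 437, 0]) cube([3723, 290, 2306]);


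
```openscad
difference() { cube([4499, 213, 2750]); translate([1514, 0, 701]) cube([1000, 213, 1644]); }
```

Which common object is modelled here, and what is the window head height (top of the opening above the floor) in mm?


A wall with a window opening. The window head height is 2345 mm.

A wall with a rectangular opening subtracted — a window. Sill at z = 701, opening 1644 mm tall, so the head is at 701 + 1644 = 2345 mm.


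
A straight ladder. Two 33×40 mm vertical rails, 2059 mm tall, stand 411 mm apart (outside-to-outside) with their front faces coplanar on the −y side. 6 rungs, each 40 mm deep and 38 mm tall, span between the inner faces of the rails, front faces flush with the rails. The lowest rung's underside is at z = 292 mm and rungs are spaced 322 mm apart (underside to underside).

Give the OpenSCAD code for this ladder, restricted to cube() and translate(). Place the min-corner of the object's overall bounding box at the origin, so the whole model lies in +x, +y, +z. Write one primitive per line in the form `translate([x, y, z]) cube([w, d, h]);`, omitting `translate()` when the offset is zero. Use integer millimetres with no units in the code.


// rung span = 411 - 2*33 = 345
// rung[k] z = 292 + k*322
cube([33, 40, 2059]);
translate([378, 0, 0]) cube([33, 40, 2059]);
translate([33, 0, 292]) cube([345, 40, 38]);
translate([33, 0, 614]) cube([345, 40, 38]);
translate([33, 0, 936]) cube([345, 40, 38]);
translate([33, 0, 1258]) cube([345, 40, 38]);
translate([33, 0, 1580]) cube([345, 40, 38]);
translate([33, 0, 1902]) cube([345, 40, 38]);


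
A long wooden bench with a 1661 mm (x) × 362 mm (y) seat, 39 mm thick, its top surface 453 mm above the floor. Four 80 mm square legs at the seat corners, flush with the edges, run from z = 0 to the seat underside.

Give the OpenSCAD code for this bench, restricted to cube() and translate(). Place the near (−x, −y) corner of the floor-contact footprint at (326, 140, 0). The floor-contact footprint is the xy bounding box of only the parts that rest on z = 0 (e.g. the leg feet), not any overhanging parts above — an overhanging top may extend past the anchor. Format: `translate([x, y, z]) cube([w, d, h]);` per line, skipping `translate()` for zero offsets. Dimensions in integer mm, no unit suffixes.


translate([326, 140, 414]) cube([1661, 362, 39]);
translate([326, 140, 0]) cube([80, 80, 414]);
translate([326, 422, 0]) cube([80, 80, 414]);
translate([1907, 140, 0]) cube([80, 80, 414]);
translate([1907, 422, 0]) cube([80, 80, 414]);


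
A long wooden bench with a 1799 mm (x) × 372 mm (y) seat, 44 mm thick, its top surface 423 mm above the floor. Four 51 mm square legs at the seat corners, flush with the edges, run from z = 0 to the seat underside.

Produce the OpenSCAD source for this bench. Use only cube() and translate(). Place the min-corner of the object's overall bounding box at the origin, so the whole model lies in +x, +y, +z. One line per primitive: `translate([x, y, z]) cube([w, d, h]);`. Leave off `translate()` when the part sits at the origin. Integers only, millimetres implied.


translate([0, 0, 379]) cube([1799, 372, 44]);
cube([51, 51, 379]);
translate([0, 321, 0]) cube([51, 51, 379]);
translate([1748, 0, 0]) cube([51, 51, 379]);
translate([1748, 321, 0]) cube([51, 51, 379]);


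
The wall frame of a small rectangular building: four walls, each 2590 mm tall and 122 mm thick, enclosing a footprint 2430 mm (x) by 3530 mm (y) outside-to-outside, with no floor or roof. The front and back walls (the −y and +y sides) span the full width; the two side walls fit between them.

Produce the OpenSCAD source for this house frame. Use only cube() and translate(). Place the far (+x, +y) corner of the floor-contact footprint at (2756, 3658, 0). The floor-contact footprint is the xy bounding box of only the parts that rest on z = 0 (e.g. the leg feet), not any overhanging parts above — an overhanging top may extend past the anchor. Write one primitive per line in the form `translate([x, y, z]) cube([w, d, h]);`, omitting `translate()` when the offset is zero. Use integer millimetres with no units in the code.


translate([326, 128, 0]) cube([2430, 122, 2590]);
translate([326, 3536, 0]) cube([2430, 122, 2590]);
translate([326, 250, 0]) cube([122, 3286, 2590]);
translate([2634, 250, 0]) cube([122, 3286, 2590]);


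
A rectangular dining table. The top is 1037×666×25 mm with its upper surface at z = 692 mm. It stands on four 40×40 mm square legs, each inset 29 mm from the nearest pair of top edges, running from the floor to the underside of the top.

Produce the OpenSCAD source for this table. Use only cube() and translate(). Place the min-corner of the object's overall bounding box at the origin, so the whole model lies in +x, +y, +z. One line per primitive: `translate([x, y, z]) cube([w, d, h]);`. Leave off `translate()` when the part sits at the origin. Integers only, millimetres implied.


translate([0, 0, 667]) cube([1037, 666, 25]);
translate([29, 29, 0]) cube([40, 40, 667]);
translate([968, 29, 0]) cube([40, 40, 667]);
translate([29, 597, 0]) cube([40, 40, 667]);
translate([968, 597, 0]) cube([40, 40, 667]);


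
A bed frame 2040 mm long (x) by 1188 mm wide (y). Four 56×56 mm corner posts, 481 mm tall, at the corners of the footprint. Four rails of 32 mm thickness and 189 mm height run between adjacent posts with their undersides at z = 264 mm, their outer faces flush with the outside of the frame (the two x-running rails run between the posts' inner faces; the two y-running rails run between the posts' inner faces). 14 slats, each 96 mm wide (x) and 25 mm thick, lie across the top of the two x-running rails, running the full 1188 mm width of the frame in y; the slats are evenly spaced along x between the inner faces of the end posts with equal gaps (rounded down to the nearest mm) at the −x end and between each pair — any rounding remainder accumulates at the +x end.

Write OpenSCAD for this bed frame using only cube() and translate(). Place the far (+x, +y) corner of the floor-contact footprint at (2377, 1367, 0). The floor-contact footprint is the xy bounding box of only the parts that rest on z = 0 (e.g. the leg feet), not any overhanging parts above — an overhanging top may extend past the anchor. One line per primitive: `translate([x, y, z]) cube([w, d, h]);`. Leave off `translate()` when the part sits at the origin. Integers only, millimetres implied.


translate([337, 179, 0]) cube([56, 56, 481]);
translate([337, 1311, 0]) cube([56, 56, 481]);
translate([2321, 179, 0]) cube([56, 56, 481]);
translate([2321, 1311, 0]) cube([56, 56, 481]);
translate([393, 179, 264]) cube([1928, 32, 189]);
translate([393, 1335, 264]) cube([1928, 32, 189]);
translate([337, 235, 264]) cube([32, 1076, 189]);
translate([2345, 235, 264]) cube([32, 1076, 189]);
translate([431, 179, 453]) cube([96, 1188, 25]);
translate([565, 179, 453]) cube([96, 1188, 25]);
translate([699, 179, 453]) cube([96, 1188, 25]);
translate([833, 179, 453]) cube([96, 1188, 25]);
translate([967, 179, 453]) cube([96, 1188, 25]);
translate([1101, 179, 453]) cube([96, 1188, 25]);
translate([1235, 179, 453]) cube([96, 1188, 25]);
translate([1369, 179, 453]) cube([96, 1188, 25]);
translate([1503, 179, 453]) cube([96, 1188, 25]);
translate([1637, 179, 453]) cube([96, 1188, 25]);
translate([1771, 179, 453]) cube([96, 1188, 25]);
translate([1905, 179, 453]) cube([96, 1188, 25]);
translate([2039, 179, 453]) cube([96, 1188, 25]);
translate([2173, 179, 453]) cube([96, 1188, 25]);


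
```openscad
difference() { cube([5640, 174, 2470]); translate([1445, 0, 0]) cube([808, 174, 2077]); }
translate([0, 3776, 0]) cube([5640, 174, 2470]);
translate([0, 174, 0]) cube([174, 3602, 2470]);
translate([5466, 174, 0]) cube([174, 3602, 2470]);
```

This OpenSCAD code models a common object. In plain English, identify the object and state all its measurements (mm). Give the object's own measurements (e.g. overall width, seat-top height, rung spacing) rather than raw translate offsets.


A single room: four walls, each 2470 mm tall and 174 mm thick, enclosing an outside footprint 5640×3950 mm (x × y), no floor or roof. The front and back walls (−y and +y sides) run the full x-width; the side walls fit between their inner faces. A door opening 808 mm wide and 2077 mm tall is cut through the front wall from the floor up, its −x edge 1445 mm from the wall's −x end.


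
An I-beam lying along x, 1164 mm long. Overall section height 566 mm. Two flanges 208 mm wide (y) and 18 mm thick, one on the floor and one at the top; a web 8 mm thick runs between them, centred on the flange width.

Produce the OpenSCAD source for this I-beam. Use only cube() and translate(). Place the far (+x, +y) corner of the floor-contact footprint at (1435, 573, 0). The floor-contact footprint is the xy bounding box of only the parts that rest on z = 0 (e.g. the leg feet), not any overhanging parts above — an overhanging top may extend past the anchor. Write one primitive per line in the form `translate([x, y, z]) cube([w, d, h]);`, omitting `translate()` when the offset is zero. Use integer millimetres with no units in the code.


translate([271, 365, 0]) cube([1164, 208, 18]);
translate([271, 465, 18]) cube([1164, 8, 530]);
translate([271, 365, 548]) cube([1164, 208, 18]);


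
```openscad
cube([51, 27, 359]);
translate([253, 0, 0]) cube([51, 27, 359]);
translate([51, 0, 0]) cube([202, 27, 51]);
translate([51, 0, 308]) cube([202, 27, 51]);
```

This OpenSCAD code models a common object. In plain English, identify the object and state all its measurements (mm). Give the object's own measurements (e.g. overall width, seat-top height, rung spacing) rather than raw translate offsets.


A rectangular picture frame lying in the x–z plane (depth along y). The opening is 202 mm wide (x) by 257 mm tall (z), surrounded by a border 51 mm wide on all four sides. The frame is 27 mm deep and is made of two full-height vertical stiles with two horizontal rails fitted between them.


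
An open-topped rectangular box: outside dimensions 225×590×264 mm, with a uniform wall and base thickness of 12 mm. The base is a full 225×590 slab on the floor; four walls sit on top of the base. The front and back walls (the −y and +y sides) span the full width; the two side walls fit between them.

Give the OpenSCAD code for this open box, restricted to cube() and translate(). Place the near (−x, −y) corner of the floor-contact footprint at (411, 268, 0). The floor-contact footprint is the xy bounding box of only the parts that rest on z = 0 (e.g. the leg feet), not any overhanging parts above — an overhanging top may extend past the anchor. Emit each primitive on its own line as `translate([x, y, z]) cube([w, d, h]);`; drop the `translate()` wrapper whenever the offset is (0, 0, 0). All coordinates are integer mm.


translate([411, 268, 0]) cube([225, 590, 12]);
translate([411, 268, 12]) cube([225, 12, 252]);
translate([411, 846, 12]) cube([225, 12, 252]);
translate([411, 280, 12]) cube([12, 566, 252]);
translate([624, 280, 12]) cube([12, 566, 252]);


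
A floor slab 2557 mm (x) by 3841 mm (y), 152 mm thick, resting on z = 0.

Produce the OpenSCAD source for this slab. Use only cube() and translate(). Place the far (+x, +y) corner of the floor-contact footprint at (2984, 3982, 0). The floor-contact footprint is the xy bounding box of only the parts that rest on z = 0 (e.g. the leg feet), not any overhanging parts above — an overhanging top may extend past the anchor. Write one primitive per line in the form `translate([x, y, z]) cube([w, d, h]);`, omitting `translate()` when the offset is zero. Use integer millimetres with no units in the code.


translate([427, 141, 0]) cube([2557, 3841, 152]);


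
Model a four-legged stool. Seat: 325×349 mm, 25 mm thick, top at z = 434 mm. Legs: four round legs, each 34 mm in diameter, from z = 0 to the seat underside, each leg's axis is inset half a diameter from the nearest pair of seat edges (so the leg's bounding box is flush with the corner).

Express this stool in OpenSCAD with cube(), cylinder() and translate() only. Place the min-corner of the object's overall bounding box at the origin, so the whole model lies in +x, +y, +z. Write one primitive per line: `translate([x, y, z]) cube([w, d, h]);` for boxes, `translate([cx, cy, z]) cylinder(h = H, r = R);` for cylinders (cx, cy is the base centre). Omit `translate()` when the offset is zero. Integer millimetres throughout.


// leg_h = 434 - 25 = 409
translate([0, 0, 409]) cube([325, 349, 25]);
translate([17, 17, 0]) cylinder(h = 409, r = 17);
translate([308, 17, 0]) cylinder(h = 409, r = 17);
translate([17, 332, 0]) cylinder(h = 409, r = 17);
translate([308, 332, 0]) cylinder(h = 409, r = 17);


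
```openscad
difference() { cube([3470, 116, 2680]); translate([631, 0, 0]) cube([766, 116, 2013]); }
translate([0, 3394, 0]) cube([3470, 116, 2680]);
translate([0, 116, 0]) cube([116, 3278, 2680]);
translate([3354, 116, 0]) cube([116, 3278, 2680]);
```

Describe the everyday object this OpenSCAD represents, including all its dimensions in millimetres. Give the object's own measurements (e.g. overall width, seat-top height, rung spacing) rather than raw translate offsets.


A single room: four walls, each 2680 mm tall and 116 mm thick, enclosing an outside footprint 3470×3510 mm (x × y), no floor or roof. The front and back walls (−y and +y sides) run the full x-width; the side walls fit between their inner faces. A door opening 766 mm wide and 2013 mm tall is cut through the front wall from the floor up, its −x edge 631 mm from the wall's −x end.


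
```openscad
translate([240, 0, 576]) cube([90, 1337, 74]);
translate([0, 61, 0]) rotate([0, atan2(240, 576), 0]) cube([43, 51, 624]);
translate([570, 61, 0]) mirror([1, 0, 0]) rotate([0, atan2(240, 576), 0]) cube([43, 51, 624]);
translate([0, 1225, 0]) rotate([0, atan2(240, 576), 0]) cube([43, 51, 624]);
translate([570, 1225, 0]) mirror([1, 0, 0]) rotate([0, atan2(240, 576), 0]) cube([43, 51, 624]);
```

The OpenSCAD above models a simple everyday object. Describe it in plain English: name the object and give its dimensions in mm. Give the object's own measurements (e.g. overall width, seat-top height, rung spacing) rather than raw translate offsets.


A sawhorse. A 90×1337×74 mm beam (x, y, z) sits on two A-frame leg pairs. Each pair is two raked legs of 43×51 mm section (51 mm along y) splaying symmetrically in x. Each leg rises 576 mm vertically over 240 mm of horizontal reach and is 624 mm long along its own axis. Every leg's outer bottom edge rests on the floor and its outer top edge meets a bottom edge of the beam — the left legs (tilting toward +x) meet the beam's −x bottom edge, the right legs (their mirror images, tilting toward −x) meet its +x bottom edge — so the leg tops tuck under the beam, the beam's underside is 576 mm above the floor, and the feet are 570 mm apart outside-to-outside with the beam centred between them. The two leg pairs are set in 61 mm from either end of the beam.


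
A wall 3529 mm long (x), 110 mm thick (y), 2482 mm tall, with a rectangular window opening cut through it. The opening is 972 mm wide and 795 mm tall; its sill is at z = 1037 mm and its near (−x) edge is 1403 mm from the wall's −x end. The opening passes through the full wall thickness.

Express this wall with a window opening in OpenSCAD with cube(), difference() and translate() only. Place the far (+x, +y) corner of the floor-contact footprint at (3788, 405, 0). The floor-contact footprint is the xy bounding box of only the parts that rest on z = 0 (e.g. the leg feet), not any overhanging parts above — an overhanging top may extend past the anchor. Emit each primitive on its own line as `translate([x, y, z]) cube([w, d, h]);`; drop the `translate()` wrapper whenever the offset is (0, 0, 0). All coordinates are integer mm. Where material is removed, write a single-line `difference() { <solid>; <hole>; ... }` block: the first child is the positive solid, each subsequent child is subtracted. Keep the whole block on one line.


difference() { translate([259, 295, 0]) cube([3529, 110, 2482]); translate([1662, 295, 1037]) cube([972, 110, 795]); }


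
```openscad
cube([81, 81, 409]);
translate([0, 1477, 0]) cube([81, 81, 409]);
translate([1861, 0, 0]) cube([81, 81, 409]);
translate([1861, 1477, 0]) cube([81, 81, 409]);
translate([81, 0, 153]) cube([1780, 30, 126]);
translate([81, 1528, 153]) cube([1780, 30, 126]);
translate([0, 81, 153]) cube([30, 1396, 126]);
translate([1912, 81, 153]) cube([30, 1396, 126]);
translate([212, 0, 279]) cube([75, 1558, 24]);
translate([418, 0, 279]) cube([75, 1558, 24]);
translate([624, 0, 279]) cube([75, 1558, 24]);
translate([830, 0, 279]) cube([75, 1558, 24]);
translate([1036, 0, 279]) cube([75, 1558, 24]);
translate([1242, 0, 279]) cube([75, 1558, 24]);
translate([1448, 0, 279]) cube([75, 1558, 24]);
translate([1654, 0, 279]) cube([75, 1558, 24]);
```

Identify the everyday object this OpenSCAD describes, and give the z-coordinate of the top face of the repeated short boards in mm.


A bed frame. The slat-top height is 303 mm.

Four posts, four rails, and a row of slats — a bed frame. Slats sit on the rails at z = 153 + 126 = 279; with slat thickness 24, the top is 303 mm.


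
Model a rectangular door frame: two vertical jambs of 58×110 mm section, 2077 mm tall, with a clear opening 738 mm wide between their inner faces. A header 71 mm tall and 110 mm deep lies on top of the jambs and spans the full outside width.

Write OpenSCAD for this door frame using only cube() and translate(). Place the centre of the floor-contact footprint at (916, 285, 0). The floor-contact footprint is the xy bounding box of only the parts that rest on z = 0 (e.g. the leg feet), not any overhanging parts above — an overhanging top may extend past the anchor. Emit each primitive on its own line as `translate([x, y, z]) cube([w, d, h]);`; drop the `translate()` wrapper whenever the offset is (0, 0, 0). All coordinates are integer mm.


translate([489, 230, 0]) cube([58, 110, 2077]);
translate([1285, 230, 0]) cube([58, 110, 2077]);
translate([489, 230, 2077]) cube([854, 110, 71]);


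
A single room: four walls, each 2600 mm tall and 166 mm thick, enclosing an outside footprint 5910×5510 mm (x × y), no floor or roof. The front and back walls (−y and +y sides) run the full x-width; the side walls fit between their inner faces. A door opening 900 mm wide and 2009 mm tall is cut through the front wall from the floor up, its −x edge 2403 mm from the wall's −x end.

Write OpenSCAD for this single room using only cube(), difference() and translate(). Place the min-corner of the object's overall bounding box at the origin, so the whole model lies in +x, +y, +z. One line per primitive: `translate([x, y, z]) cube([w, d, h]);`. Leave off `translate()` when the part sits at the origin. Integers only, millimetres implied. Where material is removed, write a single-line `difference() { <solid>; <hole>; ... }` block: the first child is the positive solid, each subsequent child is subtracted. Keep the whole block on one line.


difference() { cube([5910, 166, 2600]); translate([2403, 0, 0]) cube([900, 166, 2009]); }
translate([0, 5344, 0]) cube([5910, 166, 2600]);
translate([0, 166, 0]) cube([166, 5178, 2600]);
translate([5744, 166, 0]) cube([166, 5178, 2600]);


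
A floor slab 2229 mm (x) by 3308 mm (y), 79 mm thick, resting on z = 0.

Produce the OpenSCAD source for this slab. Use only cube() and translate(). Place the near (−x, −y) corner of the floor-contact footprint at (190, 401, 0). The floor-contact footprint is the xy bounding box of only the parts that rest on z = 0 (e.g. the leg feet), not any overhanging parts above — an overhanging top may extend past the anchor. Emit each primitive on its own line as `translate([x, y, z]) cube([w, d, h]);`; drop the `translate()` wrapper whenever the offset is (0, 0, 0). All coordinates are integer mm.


translate([190, 401, 0]) cube([2229, 3308, 79]);


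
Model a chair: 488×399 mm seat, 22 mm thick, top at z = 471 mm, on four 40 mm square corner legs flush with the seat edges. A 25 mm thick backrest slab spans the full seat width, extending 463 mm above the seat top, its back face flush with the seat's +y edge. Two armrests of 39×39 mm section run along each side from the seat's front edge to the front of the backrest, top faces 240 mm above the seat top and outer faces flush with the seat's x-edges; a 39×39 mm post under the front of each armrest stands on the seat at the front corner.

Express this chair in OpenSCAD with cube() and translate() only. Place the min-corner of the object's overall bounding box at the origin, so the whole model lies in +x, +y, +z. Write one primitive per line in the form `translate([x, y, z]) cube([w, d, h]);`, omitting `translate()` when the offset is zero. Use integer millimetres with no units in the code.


translate([0, 0, 449]) cube([488, 399, 22]);
cube([40, 40, 449]);
translate([448, 0, 0]) cube([40, 40, 449]);
translate([0, 359, 0]) cube([40, 40, 449]);
translate([448, 359, 0]) cube([40, 40, 449]);
translate([0, 374, 471]) cube([488, 25, 463]);
translate([0, 0, 672]) cube([39, 374, 39]);
translate([449, 0, 672]) cube([39, 374, 39]);
translate([0, 0, 471]) cube([39, 39, 201]);
translate([449, 0, 471]) cube([39, 39, 201]);


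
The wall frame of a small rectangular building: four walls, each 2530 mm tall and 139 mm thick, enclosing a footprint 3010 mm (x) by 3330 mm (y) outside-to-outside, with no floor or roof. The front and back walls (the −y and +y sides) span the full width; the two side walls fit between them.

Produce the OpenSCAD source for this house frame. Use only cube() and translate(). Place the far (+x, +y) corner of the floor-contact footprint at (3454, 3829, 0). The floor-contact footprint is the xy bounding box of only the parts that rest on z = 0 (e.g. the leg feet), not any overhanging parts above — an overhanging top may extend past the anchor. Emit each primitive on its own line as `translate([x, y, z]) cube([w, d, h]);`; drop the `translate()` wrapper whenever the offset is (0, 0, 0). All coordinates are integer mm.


translate([444, 499, 0]) cube([3010, 139, 2530]);
translate([444, 3690, 0]) cube([3010, 139, 2530]);
translate([444, 638, 0]) cube([139, 3052, 2530]);
translate([3315, 638, 0]) cube([139, 3052, 2530]);


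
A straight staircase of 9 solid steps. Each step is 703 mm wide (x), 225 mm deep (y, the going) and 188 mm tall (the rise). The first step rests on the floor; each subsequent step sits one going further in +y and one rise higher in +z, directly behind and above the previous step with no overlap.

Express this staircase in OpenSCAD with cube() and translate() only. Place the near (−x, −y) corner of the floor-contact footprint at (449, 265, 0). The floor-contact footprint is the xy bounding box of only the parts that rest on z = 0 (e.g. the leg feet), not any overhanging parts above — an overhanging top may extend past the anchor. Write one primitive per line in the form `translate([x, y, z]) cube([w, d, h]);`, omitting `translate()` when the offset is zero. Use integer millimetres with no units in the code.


translate([449, 265, 0]) cube([703, 225, 188]);
translate([449, 490, 188]) cube([703, 225, 188]);
translate([449, 715, 376]) cube([703, 225, 188]);
translate([449, 940, 564]) cube([703, 225, 188]);
translate([449, 1165, 752]) cube([703, 225, 188]);
translate([449, 1390, 940]) cube([703, 225, 188]);
translate([449, 1615, 1128]) cube([703, 225, 188]);
translate([449, 1840, 1316]) cube([703, 225, 188]);
translate([449, 2065, 1504]) cube([703, 225, 188]);
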